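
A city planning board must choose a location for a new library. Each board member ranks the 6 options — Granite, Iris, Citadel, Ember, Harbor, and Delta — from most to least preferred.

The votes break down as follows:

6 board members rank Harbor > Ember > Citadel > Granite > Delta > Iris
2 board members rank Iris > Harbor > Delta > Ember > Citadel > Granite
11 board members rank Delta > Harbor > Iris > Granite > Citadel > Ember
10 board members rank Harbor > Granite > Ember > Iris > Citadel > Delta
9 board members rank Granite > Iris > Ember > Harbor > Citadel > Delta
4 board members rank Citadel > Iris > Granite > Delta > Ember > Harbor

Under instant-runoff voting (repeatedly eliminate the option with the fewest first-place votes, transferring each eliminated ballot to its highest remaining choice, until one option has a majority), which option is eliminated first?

Ember

Round 1: Harbor 16, Delta 11, Granite 9, Citadel 4, Iris 2, Ember 0. Ember has the fewest and is eliminated.
Round 2: Harbor 16, Delta 11, Granite 9, Citadel 4, Iris 2. Iris has the fewest and is eliminated.
Round 3: Harbor 18, Delta 11, Granite 9, Citadel 4. Citadel has the fewest and is eliminated.
Round 4: Harbor 18, Granite 13, Delta 11. Delta has the fewest and is eliminated.
Round 5: Harbor 29, Granite 13. Harbor has a majority.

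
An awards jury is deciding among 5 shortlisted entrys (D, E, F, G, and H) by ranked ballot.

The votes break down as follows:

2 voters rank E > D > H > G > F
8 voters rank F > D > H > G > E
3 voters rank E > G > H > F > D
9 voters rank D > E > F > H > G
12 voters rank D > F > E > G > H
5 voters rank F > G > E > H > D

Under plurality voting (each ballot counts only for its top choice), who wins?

First-place vote totals:
  D: 21
  E: 5
  F: 13
  G: 0
  H: 0
D has the most first-place votes.

D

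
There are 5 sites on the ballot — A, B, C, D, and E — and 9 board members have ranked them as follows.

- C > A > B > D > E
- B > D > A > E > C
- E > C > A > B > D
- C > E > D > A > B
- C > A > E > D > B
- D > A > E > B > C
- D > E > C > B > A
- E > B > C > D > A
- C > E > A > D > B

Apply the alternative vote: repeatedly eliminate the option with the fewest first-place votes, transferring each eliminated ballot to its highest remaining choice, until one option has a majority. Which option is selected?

Round 1: C 4, D 2, E 2, B 1, A 0. A has the fewest and is eliminated.
Round 2: C 4, D 2, E 2, B 1. B has the fewest and is eliminated.
Round 3: C 4, D 3, E 2. E has the fewest and is eliminated.
Round 4: C 6, D 3. C has a majority.

C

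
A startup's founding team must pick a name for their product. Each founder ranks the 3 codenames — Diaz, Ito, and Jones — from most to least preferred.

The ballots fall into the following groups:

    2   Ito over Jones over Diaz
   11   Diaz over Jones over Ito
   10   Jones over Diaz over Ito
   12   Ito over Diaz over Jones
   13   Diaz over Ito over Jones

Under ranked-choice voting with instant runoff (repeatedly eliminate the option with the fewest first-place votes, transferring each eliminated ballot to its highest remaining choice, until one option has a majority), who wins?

Diaz

Round 1: Diaz 24, Ito 14, Jones 10. Jones has the fewest and is eliminated.
Round 2: Diaz 34, Ito 14. Diaz has a majority.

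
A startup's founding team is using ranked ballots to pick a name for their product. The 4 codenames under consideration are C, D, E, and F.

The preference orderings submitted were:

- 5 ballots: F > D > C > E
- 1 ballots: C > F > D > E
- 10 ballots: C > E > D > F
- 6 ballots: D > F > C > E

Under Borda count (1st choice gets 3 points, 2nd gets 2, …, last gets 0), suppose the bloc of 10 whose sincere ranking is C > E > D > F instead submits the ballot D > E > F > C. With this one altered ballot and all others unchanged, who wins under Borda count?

D

Borda totals with the altered ballot: C 14, D 59, E 20, F 39.
The switch changes the winner from C to D.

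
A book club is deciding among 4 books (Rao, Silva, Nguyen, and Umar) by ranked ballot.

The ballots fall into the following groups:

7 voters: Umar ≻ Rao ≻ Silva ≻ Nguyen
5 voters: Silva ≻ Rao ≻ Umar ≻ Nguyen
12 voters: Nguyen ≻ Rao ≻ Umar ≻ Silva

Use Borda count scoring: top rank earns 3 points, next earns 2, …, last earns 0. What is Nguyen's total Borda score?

Borda scores:
  Rao: 7·2 + 5·2 + 12·2 = 48
  Silva: 7·1 + 5·3 + 12·0 = 22
  Nguyen: 7·0 + 5·0 + 12·3 = 36
  Umar: 7·3 + 5·1 + 12·1 = 38

36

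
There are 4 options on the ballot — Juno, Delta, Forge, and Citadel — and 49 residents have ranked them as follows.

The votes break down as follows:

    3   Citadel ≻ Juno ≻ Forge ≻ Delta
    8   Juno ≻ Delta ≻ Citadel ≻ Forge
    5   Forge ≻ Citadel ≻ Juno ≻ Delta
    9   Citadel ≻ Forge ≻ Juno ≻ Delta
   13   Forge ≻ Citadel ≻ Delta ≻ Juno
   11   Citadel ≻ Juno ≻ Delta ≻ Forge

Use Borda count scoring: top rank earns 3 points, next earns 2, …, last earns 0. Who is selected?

Citadel

Borda scores:
  Juno: 3·2 + 8·3 + 5·1 + 9·1 + 13·0 + 11·2 = 66
  Delta: 3·0 + 8·2 + 5·0 + 9·0 + 13·1 + 11·1 = 40
  Forge: 3·1 + 8·0 + 5·3 + 9·2 + 13·3 + 11·0 = 75
  Citadel: 3·3 + 8·1 + 5·2 + 9·3 + 13·2 + 11·3 = 113
Citadel has the highest total.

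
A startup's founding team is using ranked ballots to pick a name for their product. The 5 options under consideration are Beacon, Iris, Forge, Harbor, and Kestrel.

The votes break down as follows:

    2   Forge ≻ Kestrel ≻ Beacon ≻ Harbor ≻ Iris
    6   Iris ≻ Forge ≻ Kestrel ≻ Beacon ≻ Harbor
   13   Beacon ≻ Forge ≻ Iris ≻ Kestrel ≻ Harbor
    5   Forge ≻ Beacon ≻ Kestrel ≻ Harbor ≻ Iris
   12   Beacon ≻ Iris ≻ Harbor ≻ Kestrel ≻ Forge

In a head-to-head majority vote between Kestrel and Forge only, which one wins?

Forge

Ballots ranking Kestrel above Forge: 12.
Ballots ranking Forge above Kestrel: 2+6+13+5 = 26.
Forge wins the head-to-head, 26–12.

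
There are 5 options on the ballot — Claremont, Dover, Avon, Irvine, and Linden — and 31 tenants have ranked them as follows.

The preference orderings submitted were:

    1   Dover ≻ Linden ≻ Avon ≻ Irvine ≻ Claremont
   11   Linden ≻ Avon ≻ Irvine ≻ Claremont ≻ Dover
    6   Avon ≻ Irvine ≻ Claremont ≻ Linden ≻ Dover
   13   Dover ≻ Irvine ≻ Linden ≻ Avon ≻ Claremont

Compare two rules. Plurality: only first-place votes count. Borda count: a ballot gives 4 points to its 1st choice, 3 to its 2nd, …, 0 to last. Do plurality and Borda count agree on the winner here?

No

Plurality first-place counts: Claremont 0, Dover 14, Avon 6, Irvine 0, Linden 11 → Dover.
Borda totals: Claremont 23, Dover 56, Avon 72, Irvine 80, Linden 79 → Irvine.
The two rules disagree: plurality picks Dover, Borda picks Irvine.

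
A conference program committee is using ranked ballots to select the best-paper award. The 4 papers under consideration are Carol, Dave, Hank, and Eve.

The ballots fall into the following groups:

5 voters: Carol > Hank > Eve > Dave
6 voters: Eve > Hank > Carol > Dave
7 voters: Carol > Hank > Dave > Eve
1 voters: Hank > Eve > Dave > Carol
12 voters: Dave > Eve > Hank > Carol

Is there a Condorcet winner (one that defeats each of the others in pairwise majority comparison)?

Head-to-head results (31 voters total):
Carol vs Dave: Carol wins 18–13.
Carol vs Hank: Hank wins 19–12.
Carol vs Eve: Eve wins 19–12.
Dave vs Hank: Hank wins 19–12.
Dave vs Eve: Dave wins 19–12.
Hank vs Eve: Eve wins 18–13.
No candidate beats all others: Carol beats Dave beats Eve beats Carol, a majority cycle.

No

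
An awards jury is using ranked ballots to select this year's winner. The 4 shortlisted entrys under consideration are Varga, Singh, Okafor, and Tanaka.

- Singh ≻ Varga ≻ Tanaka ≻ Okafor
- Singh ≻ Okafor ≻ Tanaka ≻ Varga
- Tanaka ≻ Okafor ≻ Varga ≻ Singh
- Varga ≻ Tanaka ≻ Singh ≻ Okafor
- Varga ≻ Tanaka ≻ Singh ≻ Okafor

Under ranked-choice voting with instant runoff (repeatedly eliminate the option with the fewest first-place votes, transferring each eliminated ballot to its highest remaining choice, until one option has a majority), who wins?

Round 1: Varga 2, Singh 2, Tanaka 1, Okafor 0. Okafor has the fewest and is eliminated.
Round 2: Varga 2, Singh 2, Tanaka 1. Tanaka has the fewest and is eliminated.
Round 3: Varga 3, Singh 2. Varga has a majority.

Varga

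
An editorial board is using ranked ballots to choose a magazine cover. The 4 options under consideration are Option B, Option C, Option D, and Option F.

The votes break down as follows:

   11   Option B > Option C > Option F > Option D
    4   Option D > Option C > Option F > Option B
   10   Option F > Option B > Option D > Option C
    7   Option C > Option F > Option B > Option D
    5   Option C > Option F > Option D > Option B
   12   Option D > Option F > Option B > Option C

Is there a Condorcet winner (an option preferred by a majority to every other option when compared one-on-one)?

Head-to-head results (49 voters total):
Option B vs Option C: Option B wins 33–16.
Option B vs Option D: Option B wins 28–21.
Option B vs Option F: Option F wins 38–11.
Option C vs Option D: Option D wins 26–23.
Option C vs Option F: Option C wins 27–22.
Option D vs Option F: Option F wins 33–16.
No candidate beats all others: Option B beats Option C beats Option F beats Option B, a majority cycle.

No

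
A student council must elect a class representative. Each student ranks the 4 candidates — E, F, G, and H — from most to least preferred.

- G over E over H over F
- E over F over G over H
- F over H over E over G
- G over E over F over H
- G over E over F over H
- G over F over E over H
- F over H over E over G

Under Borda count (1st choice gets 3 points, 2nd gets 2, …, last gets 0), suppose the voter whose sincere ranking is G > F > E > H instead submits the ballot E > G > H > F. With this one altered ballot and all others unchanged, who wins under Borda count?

Borda totals with the altered ballot: E 14, F 10, G 12, H 6.
The switch changes the winner from G to E.

E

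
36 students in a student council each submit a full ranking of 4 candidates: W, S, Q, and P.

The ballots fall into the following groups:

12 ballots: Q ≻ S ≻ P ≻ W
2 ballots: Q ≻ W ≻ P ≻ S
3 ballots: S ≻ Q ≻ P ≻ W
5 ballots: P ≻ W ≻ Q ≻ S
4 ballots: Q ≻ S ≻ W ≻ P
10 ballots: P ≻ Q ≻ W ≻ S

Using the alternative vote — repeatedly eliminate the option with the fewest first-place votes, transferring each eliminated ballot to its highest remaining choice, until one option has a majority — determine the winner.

Q

Round 1: Q 18, P 15, S 3, W 0. W has the fewest and is eliminated.
Round 2: Q 18, P 15, S 3. S has the fewest and is eliminated.
Round 3: Q 21, P 15. Q has a majority.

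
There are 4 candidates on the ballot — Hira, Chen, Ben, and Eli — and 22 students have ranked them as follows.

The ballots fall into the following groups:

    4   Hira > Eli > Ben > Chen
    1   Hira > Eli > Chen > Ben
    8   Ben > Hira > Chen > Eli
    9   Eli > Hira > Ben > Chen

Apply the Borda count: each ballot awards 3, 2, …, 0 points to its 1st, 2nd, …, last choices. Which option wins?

Borda scores:
  Hira: 4·3 + 3 + 8·2 + 9·2 = 49
  Chen: 4·0 + 1 + 8·1 + 9·0 = 9
  Ben: 4·1 + 0 + 8·3 + 9·1 = 37
  Eli: 4·2 + 2 + 8·0 + 9·3 = 37
Hira has the highest total.

Hira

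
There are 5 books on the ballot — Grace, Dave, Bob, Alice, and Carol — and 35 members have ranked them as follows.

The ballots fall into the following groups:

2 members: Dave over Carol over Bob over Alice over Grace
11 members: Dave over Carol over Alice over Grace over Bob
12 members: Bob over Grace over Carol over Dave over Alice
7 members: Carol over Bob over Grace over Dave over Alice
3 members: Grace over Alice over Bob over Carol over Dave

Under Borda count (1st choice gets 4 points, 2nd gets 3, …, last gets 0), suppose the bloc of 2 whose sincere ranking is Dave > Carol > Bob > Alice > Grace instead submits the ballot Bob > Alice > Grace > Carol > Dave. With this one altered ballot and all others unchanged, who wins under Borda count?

Carol

Borda totals with the altered ballot: Grace 77, Dave 63, Bob 83, Alice 37, Carol 90.
The winner is unchanged: still Carol.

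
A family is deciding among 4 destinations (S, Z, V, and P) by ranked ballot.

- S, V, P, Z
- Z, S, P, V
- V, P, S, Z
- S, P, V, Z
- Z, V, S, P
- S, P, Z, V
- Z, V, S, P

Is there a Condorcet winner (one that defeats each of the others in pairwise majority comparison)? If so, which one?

S

Head-to-head results (7 voters total):
S vs Z: S wins 4–3.
S vs V: S wins 4–3.
S vs P: S wins 6–1.
Z vs V: Z wins 4–3.
Z vs P: P wins 4–3.
V vs P: V wins 4–3.
S beats each rival — Z (4–3), V (4–3), P (6–1) — so S is the Condorcet winner.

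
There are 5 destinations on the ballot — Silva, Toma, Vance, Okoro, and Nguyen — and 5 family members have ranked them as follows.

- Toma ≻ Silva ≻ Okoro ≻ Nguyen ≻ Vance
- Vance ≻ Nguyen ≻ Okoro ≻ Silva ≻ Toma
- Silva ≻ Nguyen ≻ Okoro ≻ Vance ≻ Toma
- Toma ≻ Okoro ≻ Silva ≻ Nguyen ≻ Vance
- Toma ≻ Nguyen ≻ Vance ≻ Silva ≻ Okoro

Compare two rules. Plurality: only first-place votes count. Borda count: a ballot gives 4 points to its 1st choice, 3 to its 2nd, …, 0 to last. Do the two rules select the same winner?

Plurality first-place counts: Silva 1, Toma 3, Vance 1, Okoro 0, Nguyen 0 → Toma.
Borda totals: Silva 11, Toma 12, Vance 7, Okoro 9, Nguyen 11 → Toma.
The two rules agree on Toma.

Yes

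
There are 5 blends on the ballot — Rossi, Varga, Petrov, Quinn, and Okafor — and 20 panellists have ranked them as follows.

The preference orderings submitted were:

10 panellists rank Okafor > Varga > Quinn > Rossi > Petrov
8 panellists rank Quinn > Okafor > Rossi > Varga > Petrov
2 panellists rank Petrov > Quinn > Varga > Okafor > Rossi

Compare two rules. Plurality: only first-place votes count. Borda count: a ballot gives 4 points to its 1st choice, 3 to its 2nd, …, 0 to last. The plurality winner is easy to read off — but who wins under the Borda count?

Plurality first-place counts: Rossi 0, Varga 0, Petrov 2, Quinn 8, Okafor 10 → Okafor.
Borda totals: Rossi 26, Varga 42, Petrov 8, Quinn 58, Okafor 66 → Okafor.

Okafor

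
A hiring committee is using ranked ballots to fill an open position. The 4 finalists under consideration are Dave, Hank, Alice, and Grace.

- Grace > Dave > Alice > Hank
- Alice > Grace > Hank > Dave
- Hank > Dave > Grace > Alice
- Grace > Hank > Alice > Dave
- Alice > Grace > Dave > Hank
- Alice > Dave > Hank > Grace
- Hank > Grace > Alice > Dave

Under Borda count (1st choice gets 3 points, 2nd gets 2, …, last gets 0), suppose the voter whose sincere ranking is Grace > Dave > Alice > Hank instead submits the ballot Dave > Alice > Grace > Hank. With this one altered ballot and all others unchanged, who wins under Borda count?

Alice

Borda totals with the altered ballot: Dave 8, Hank 10, Alice 13, Grace 11.
The switch changes the winner from Grace to Alice.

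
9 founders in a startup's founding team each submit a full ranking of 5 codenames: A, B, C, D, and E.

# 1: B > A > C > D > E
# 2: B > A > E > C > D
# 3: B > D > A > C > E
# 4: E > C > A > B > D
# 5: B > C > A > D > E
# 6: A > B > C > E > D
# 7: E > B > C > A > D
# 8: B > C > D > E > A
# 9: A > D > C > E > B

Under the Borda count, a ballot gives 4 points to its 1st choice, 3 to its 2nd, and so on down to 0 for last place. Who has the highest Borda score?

B

Borda scores:
  A: 3 + 3 + 2 + 2 + 2 + 4 + 1 + 0 + 4 = 21
  B: 4 + 4 + 4 + 1 + 4 + 3 + 3 + 4 + 0 = 27
  C: 2 + 1 + 1 + 3 + 3 + 2 + 2 + 3 + 2 = 19
  D: 1 + 0 + 3 + 0 + 1 + 0 + 0 + 2 + 3 = 10
  E: 0 + 2 + 0 + 4 + 0 + 1 + 4 + 1 + 1 = 13
B has the highest total.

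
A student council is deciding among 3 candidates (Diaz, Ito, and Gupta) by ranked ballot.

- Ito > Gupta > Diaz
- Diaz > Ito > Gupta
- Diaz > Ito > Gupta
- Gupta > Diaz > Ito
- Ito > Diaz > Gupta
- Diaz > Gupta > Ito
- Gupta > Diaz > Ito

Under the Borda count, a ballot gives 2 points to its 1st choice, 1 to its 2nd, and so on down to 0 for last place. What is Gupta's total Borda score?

Borda scores:
  Diaz: 0 + 2 + 2 + 1 + 1 + 2 + 1 = 9
  Ito: 2 + 1 + 1 + 0 + 2 + 0 + 0 = 6
  Gupta: 1 + 0 + 0 + 2 + 0 + 1 + 2 = 6

6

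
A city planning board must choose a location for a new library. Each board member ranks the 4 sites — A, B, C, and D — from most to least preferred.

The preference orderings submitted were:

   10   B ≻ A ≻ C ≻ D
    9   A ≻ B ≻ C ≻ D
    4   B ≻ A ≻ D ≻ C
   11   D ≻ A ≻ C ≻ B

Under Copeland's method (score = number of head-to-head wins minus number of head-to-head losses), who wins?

Pairwise results:
  A vs B: A wins 20–14.
  A vs C: A wins 34–0.
  A vs D: A wins 23–11.
  B vs C: B wins 23–11.
  B vs D: B wins 23–11.
  C vs D: C wins 19–15.
Copeland scores (wins − losses):
  A: 3 − 0 = 3
  B: 2 − 1 = 1
  C: 1 − 2 = -1
  D: 0 − 3 = -3
A has the best Copeland score.

A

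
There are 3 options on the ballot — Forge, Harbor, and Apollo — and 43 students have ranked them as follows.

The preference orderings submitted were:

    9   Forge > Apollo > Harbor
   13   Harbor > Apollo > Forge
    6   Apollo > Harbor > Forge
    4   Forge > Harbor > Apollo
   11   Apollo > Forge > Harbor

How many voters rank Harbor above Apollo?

Ballots ranking Harbor above Apollo: 13+4 = 17.
Ballots ranking Apollo above Harbor: 9+6+11 = 26.
So 17 of 43 voters prefer Harbor to Apollo.

17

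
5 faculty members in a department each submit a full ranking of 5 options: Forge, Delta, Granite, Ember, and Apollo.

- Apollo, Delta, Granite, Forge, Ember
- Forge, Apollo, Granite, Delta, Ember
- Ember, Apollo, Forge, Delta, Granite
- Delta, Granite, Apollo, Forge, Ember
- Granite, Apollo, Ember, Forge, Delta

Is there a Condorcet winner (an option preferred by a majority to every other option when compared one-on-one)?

Yes

Head-to-head results (5 voters total):
Forge vs Delta: Forge wins 3–2.
Forge vs Granite: Granite wins 3–2.
Forge vs Ember: Forge wins 3–2.
Forge vs Apollo: Apollo wins 4–1.
Delta vs Granite: Delta wins 3–2.
Delta vs Ember: Delta wins 3–2.
Delta vs Apollo: Apollo wins 4–1.
Granite vs Ember: Granite wins 4–1.
Granite vs Apollo: Apollo wins 3–2.
Ember vs Apollo: Apollo wins 4–1.
Apollo beats each rival — Forge (4–1), Delta (4–1), Granite (3–2), Ember (4–1) — so Apollo is the Condorcet winner.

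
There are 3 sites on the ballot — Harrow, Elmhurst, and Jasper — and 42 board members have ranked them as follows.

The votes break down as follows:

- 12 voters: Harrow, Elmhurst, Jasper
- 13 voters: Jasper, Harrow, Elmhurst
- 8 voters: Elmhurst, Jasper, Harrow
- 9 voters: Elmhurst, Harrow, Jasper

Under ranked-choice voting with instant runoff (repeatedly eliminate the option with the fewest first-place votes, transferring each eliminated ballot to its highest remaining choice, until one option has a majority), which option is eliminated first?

Harrow

Round 1: Elmhurst 17, Jasper 13, Harrow 12. Harrow has the fewest and is eliminated.
Round 2: Elmhurst 29, Jasper 13. Elmhurst has a majority.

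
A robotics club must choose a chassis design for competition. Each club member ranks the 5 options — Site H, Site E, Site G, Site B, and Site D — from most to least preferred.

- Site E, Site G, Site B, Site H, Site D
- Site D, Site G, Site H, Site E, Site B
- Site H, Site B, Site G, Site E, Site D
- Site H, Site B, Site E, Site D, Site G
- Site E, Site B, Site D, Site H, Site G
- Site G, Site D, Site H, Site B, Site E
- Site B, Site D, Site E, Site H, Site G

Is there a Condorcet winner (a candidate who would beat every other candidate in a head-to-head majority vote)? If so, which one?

Head-to-head results (7 voters total):
Site H vs Site E: Site H wins 4–3.
Site H vs Site G: Site H wins 4–3.
Site H vs Site B: Site H wins 4–3.
Site H vs Site D: Site D wins 4–3.
Site E vs Site G: Site E wins 4–3.
Site E vs Site B: Site B wins 4–3.
Site E vs Site D: Site E wins 4–3.
Site G vs Site B: Site B wins 4–3.
Site G vs Site D: Site D wins 4–3.
Site B vs Site D: Site B wins 5–2.
No candidate beats all others: Site H beats Site E beats Site D beats Site H, a majority cycle.

No Condorcet winner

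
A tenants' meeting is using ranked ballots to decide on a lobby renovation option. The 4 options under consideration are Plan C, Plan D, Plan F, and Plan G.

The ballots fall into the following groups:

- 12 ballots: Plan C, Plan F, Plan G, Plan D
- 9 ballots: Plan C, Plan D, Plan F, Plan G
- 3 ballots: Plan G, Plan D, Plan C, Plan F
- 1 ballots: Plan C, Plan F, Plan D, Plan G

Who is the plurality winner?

Plan C

First-place vote totals:
  Plan C: 22
  Plan D: 0
  Plan F: 0
  Plan G: 3
Plan C has the most first-place votes.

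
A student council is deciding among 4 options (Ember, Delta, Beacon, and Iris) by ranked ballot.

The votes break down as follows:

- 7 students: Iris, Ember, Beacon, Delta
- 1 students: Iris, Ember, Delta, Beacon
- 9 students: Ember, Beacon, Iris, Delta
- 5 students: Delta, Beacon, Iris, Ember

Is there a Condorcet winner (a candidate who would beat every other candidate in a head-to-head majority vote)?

Head-to-head results (22 voters total):
Ember vs Delta: Ember wins 17–5.
Ember vs Beacon: Ember wins 17–5.
Ember vs Iris: Iris wins 13–9.
Delta vs Beacon: Beacon wins 16–6.
Delta vs Iris: Iris wins 17–5.
Beacon vs Iris: Beacon wins 14–8.
No candidate beats all others: Ember beats Beacon beats Iris beats Ember, a majority cycle.

No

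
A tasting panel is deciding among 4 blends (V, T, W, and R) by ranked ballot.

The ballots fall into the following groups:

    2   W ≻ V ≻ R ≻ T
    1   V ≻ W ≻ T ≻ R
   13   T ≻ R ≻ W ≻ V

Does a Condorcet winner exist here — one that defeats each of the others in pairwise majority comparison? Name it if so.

Head-to-head results (16 voters total):
V vs T: T wins 13–3.
V vs W: W wins 15–1.
V vs R: R wins 13–3.
T vs W: T wins 13–3.
T vs R: T wins 14–2.
W vs R: R wins 13–3.
T beats each rival — V (13–3), W (13–3), R (14–2) — so T is the Condorcet winner.

T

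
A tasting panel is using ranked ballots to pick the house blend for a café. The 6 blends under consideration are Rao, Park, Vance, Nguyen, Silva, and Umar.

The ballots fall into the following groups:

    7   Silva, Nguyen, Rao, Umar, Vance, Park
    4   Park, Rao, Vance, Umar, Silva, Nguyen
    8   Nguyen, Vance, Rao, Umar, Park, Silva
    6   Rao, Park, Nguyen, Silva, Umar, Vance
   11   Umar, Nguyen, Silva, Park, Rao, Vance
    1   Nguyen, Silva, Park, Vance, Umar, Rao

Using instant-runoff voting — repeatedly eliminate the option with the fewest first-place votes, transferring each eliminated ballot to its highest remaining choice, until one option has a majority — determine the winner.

Nguyen

Round 1: Umar 11, Nguyen 9, Silva 7, Rao 6, Park 4, Vance 0. Vance has the fewest and is eliminated.
Round 2: Umar 11, Nguyen 9, Silva 7, Rao 6, Park 4. Park has the fewest and is eliminated.
Round 3: Umar 11, Rao 10, Nguyen 9, Silva 7. Silva has the fewest and is eliminated.
Round 4: Nguyen 16, Umar 11, Rao 10. Rao has the fewest and is eliminated.
Round 5: Nguyen 22, Umar 15. Nguyen has a majority.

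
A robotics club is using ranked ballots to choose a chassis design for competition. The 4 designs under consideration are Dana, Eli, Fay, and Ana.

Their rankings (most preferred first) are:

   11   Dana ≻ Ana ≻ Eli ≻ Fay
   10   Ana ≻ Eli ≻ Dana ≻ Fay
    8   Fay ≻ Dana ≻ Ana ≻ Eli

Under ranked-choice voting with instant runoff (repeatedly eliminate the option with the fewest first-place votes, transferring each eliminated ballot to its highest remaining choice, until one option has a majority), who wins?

Dana

Round 1: Dana 11, Ana 10, Fay 8, Eli 0. Eli has the fewest and is eliminated.
Round 2: Dana 11, Ana 10, Fay 8. Fay has the fewest and is eliminated.
Round 3: Dana 19, Ana 10. Dana has a majority.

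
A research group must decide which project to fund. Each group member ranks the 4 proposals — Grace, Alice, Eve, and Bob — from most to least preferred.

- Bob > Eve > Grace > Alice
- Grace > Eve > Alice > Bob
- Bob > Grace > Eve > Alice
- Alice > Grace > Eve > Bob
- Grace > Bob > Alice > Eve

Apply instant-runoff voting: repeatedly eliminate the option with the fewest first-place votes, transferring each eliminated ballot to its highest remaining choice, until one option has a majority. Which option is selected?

Grace

Round 1: Grace 2, Bob 2, Alice 1, Eve 0. Eve has the fewest and is eliminated.
Round 2: Grace 2, Bob 2, Alice 1. Alice has the fewest and is eliminated.
Round 3: Grace 3, Bob 2. Grace has a majority.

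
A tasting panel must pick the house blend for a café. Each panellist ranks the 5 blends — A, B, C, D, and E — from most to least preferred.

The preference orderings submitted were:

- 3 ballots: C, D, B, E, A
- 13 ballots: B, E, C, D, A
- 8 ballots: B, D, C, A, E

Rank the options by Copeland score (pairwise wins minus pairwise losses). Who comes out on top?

B

Pairwise results:
  A vs B: B wins 24–0.
  A vs C: C wins 24–0.
  A vs D: D wins 24–0.
  A vs E: E wins 16–8.
  B vs C: B wins 21–3.
  B vs D: B wins 21–3.
  B vs E: B wins 24–0.
  C vs D: C wins 16–8.
  C vs E: E wins 13–11.
  D vs E: E wins 13–11.
Copeland scores (wins − losses):
  A: 0 − 4 = -4
  B: 4 − 0 = 4
  C: 2 − 2 = 0
  D: 1 − 3 = -2
  E: 3 − 1 = 2
B has the best Copeland score.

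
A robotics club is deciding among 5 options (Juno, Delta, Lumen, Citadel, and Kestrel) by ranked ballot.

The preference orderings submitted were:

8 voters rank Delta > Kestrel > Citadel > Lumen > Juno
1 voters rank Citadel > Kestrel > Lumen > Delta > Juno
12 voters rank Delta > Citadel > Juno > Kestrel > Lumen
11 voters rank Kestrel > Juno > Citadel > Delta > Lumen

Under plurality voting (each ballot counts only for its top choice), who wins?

Delta

First-place vote totals:
  Juno: 0
  Delta: 20
  Lumen: 0
  Citadel: 1
  Kestrel: 11
Delta has the most first-place votes.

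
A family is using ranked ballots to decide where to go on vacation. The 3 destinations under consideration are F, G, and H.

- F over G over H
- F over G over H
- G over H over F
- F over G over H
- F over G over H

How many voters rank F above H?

4

Ballots ranking F above H: 4.
Ballots ranking H above F: 1.
So 4 of 5 voters prefer F to H.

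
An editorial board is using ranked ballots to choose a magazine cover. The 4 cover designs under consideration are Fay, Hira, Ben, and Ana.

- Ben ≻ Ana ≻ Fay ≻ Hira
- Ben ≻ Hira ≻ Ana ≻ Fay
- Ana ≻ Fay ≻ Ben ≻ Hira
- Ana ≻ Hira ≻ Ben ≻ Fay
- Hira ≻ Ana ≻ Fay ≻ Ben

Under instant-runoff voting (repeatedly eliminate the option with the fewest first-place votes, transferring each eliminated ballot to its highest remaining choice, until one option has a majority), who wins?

Ana

Round 1: Ben 2, Ana 2, Hira 1, Fay 0. Fay has the fewest and is eliminated.
Round 2: Ben 2, Ana 2, Hira 1. Hira has the fewest and is eliminated.
Round 3: Ana 3, Ben 2. Ana has a majority.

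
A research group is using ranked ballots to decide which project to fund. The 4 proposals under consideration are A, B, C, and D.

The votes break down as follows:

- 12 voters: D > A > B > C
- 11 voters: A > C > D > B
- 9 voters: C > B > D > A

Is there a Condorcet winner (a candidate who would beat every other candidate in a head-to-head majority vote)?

Head-to-head results (32 voters total):
A vs B: A wins 23–9.
A vs C: A wins 23–9.
A vs D: D wins 21–11.
B vs C: C wins 20–12.
B vs D: D wins 23–9.
C vs D: C wins 20–12.
No candidate beats all others: A beats C beats D beats A, a majority cycle.

No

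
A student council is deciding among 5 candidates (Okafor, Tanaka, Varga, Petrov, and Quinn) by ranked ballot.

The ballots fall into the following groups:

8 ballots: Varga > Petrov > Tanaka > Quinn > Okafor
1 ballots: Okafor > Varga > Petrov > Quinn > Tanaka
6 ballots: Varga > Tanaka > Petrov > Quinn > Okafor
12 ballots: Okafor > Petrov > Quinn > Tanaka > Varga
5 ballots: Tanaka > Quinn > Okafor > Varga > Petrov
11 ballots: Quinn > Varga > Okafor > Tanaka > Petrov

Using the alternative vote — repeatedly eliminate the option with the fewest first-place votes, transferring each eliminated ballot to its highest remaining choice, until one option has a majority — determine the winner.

Quinn

Round 1: Varga 14, Okafor 13, Quinn 11, Tanaka 5, Petrov 0. Petrov has the fewest and is eliminated.
Round 2: Varga 14, Okafor 13, Quinn 11, Tanaka 5. Tanaka has the fewest and is eliminated.
Round 3: Quinn 16, Varga 14, Okafor 13. Okafor has the fewest and is eliminated.
Round 4: Quinn 28, Varga 15. Quinn has a majority.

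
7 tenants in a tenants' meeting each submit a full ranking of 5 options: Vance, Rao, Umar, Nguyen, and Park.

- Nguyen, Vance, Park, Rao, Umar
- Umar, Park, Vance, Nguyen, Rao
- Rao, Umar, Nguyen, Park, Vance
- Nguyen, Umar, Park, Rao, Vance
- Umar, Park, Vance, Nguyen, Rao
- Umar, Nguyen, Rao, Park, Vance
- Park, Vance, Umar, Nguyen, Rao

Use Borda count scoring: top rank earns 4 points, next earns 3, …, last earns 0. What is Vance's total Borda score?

Borda scores:
  Vance: 3 + 2 + 0 + 0 + 2 + 0 + 3 = 10
  Rao: 1 + 0 + 4 + 1 + 0 + 2 + 0 = 8
  Umar: 0 + 4 + 3 + 3 + 4 + 4 + 2 = 20
  Nguyen: 4 + 1 + 2 + 4 + 1 + 3 + 1 = 16
  Park: 2 + 3 + 1 + 2 + 3 + 1 + 4 = 16

10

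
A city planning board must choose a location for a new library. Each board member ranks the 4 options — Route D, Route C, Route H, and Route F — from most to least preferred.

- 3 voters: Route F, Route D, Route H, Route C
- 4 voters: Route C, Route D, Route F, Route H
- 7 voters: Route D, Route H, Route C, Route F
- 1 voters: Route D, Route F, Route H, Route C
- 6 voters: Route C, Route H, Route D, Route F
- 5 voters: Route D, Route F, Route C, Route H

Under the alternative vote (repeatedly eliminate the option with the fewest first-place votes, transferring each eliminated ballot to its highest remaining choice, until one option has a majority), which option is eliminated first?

Round 1: Route D 13, Route C 10, Route F 3, Route H 0. Route H has the fewest and is eliminated.
Round 2: Route D 13, Route C 10, Route F 3. Route F has the fewest and is eliminated.
Round 3: Route D 16, Route C 10. Route D has a majority.

Route H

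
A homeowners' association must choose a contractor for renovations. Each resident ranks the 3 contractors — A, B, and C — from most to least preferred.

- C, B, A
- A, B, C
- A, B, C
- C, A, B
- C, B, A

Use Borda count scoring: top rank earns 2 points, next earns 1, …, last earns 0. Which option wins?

Borda scores:
  A: 0 + 2 + 2 + 1 + 0 = 5
  B: 1 + 1 + 1 + 0 + 1 = 4
  C: 2 + 0 + 0 + 2 + 2 = 6
C has the highest total.

C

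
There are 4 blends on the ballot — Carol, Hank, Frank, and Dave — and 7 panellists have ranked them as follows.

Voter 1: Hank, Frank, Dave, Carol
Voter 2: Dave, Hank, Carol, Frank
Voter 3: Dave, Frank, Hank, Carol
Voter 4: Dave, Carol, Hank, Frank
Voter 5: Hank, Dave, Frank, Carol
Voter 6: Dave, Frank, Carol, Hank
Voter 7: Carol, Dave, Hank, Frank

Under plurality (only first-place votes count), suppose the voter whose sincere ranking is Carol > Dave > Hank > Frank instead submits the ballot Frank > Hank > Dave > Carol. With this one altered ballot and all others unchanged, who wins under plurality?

Dave

First-place totals with the altered ballot: Carol 0, Hank 2, Frank 1, Dave 4.
The winner is unchanged: still Dave.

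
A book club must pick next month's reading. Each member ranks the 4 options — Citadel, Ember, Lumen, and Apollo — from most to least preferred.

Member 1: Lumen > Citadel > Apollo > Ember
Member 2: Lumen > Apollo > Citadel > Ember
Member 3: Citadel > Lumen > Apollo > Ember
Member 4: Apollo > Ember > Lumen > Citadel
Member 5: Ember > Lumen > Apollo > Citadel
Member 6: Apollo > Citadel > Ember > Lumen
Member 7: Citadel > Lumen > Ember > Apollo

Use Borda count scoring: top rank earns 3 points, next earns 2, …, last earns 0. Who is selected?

Borda scores:
  Citadel: 2 + 1 + 3 + 0 + 0 + 2 + 3 = 11
  Ember: 0 + 0 + 0 + 2 + 3 + 1 + 1 = 7
  Lumen: 3 + 3 + 2 + 1 + 2 + 0 + 2 = 13
  Apollo: 1 + 2 + 1 + 3 + 1 + 3 + 0 = 11
Lumen has the highest total.

Lumen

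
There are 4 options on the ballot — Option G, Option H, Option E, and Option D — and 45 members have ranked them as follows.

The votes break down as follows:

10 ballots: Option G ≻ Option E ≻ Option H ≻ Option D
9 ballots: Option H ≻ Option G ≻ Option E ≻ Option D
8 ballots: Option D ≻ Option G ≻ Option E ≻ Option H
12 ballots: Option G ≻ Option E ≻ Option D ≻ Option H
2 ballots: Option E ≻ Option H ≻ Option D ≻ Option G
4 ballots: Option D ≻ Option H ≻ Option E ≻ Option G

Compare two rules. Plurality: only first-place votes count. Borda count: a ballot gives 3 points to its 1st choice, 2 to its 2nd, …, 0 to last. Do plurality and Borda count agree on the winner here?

Plurality first-place counts: Option G 22, Option H 9, Option E 2, Option D 12 → Option G.
Borda totals: Option G 100, Option H 49, Option E 71, Option D 50 → Option G.
The two rules agree on Option G.

Yes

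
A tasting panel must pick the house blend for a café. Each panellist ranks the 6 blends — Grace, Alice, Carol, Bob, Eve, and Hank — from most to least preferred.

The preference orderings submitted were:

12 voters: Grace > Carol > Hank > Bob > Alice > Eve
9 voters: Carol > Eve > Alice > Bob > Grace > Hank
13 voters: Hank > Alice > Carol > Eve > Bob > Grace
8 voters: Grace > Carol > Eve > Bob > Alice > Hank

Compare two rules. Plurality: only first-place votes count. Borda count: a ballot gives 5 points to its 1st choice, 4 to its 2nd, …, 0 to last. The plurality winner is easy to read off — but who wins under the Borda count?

Plurality first-place counts: Grace 20, Alice 0, Carol 9, Bob 0, Eve 0, Hank 13 → Grace.
Borda totals: Grace 109, Alice 99, Carol 164, Bob 71, Eve 86, Hank 101 → Carol.

Carol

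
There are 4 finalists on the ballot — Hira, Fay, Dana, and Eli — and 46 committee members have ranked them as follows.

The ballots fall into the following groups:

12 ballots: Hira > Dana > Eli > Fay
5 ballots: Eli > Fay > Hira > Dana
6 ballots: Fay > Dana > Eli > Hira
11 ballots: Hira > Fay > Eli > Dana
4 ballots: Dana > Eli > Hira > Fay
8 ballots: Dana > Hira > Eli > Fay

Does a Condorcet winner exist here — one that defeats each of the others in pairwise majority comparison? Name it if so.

Hira

Head-to-head results (46 voters total):
Hira vs Fay: Hira wins 35–11.
Hira vs Dana: Hira wins 28–18.
Hira vs Eli: Hira wins 31–15.
Fay vs Dana: Dana wins 24–22.
Fay vs Eli: Eli wins 29–17.
Dana vs Eli: Dana wins 30–16.
Hira beats each rival — Fay (35–11), Dana (28–18), Eli (31–15) — so Hira is the Condorcet winner.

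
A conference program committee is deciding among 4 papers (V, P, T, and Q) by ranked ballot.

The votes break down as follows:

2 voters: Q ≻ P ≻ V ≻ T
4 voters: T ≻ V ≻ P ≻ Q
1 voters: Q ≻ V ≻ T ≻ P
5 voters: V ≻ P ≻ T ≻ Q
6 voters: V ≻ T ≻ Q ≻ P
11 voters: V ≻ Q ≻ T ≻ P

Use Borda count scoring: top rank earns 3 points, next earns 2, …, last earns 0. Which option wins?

Borda scores:
  V: 2·1 + 4·2 + 2 + 5·3 + 6·3 + 11·3 = 78
  P: 2·2 + 4·1 + 0 + 5·2 + 6·0 + 11·0 = 18
  T: 2·0 + 4·3 + 1 + 5·1 + 6·2 + 11·1 = 41
  Q: 2·3 + 4·0 + 3 + 5·0 + 6·1 + 11·2 = 37
V has the highest total.

V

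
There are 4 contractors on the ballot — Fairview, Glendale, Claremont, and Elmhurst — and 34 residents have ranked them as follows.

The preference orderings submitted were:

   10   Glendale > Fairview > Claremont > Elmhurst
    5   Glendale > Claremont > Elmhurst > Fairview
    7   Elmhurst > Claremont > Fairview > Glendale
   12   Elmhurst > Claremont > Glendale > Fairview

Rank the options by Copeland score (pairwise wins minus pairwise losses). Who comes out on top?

Pairwise results:
  Fairview vs Glendale: Glendale wins 27–7.
  Fairview vs Claremont: Claremont wins 24–10.
  Fairview vs Elmhurst: Elmhurst wins 24–10.
  Glendale vs Claremont: Claremont wins 19–15.
  Glendale vs Elmhurst: Elmhurst wins 19–15.
  Claremont vs Elmhurst: Elmhurst wins 19–15.
Copeland scores (wins − losses):
  Fairview: 0 − 3 = -3
  Glendale: 1 − 2 = -1
  Claremont: 2 − 1 = 1
  Elmhurst: 3 − 0 = 3
Elmhurst has the best Copeland score.

Elmhurst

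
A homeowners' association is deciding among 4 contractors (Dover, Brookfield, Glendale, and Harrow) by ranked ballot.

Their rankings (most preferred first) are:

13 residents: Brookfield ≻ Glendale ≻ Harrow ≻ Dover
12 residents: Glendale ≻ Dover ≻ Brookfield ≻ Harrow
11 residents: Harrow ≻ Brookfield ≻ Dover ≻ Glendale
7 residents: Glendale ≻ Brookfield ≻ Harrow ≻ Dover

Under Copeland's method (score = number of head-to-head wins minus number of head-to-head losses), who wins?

Pairwise results:
  Dover vs Brookfield: Brookfield wins 31–12.
  Dover vs Glendale: Glendale wins 32–11.
  Dover vs Harrow: Harrow wins 31–12.
  Brookfield vs Glendale: Brookfield wins 24–19.
  Brookfield vs Harrow: Brookfield wins 32–11.
  Glendale vs Harrow: Glendale wins 32–11.
Copeland scores (wins − losses):
  Dover: 0 − 3 = -3
  Brookfield: 3 − 0 = 3
  Glendale: 2 − 1 = 1
  Harrow: 1 − 2 = -1
Brookfield has the best Copeland score.

Brookfield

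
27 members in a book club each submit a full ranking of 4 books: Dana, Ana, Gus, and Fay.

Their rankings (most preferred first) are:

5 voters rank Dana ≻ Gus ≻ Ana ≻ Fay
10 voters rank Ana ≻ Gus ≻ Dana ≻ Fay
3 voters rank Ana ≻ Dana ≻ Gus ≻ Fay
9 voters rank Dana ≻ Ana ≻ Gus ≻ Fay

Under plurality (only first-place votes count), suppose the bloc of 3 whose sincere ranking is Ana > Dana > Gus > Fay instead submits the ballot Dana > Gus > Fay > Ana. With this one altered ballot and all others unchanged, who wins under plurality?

Dana

First-place totals with the altered ballot: Dana 17, Ana 10, Gus 0, Fay 0.
The winner is unchanged: still Dana.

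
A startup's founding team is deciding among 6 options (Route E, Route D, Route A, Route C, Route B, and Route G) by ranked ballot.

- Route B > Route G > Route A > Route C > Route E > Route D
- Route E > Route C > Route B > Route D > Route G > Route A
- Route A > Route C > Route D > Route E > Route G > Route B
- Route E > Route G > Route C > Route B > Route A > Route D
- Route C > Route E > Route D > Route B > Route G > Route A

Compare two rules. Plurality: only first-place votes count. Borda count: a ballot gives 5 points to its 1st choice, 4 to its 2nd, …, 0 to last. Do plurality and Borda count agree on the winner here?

Plurality first-place counts: Route E 2, Route D 0, Route A 1, Route C 1, Route B 1, Route G 0 → Route E.
Borda totals: Route E 17, Route D 8, Route A 9, Route C 18, Route B 12, Route G 11 → Route C.
The two rules disagree: plurality picks Route E, Borda picks Route C.

No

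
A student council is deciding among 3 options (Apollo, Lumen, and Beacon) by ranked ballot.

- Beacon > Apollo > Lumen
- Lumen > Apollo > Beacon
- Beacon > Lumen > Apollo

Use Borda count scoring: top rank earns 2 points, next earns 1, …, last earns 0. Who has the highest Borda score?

Borda scores:
  Apollo: 1 + 1 + 0 = 2
  Lumen: 0 + 2 + 1 = 3
  Beacon: 2 + 0 + 2 = 4
Beacon has the highest total.

Beacon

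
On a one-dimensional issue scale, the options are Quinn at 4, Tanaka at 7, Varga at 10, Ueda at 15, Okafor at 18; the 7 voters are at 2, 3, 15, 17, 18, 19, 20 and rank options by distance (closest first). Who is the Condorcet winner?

Okafor

With single-peaked preferences on a line, the Condorcet winner is the candidate closest to the median voter.
The median voter (position 17) is closest to Okafor at 18.
Check: Okafor vs Varga — voters closer to Okafor: 5 of 7.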